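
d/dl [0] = 0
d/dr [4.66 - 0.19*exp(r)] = -0.19*exp(r)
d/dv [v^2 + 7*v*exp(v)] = 7*v*exp(v) + 2*v + 7*exp(v)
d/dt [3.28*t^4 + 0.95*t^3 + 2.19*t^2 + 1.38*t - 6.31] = 13.12*t^3 + 2.85*t^2 + 4.38*t + 1.38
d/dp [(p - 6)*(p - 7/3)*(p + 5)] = 3*p^2 - 20*p/3 - 83/3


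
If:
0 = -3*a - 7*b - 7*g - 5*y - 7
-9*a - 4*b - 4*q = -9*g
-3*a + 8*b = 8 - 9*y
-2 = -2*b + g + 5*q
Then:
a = 413*y/759 - 944/759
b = 135/253 - 233*y/253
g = -47*y/1771 - 1772/1771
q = 24/1771 - 643*y/1771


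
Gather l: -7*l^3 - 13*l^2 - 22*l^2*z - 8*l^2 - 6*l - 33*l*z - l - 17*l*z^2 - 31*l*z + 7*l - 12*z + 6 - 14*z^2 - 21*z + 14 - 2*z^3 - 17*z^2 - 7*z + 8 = -7*l^3 + l^2*(-22*z - 21) + l*(-17*z^2 - 64*z) - 2*z^3 - 31*z^2 - 40*z + 28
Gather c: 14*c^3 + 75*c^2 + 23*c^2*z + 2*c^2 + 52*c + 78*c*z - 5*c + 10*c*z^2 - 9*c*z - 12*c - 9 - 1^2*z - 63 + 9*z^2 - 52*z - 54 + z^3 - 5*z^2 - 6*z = 14*c^3 + c^2*(23*z + 77) + c*(10*z^2 + 69*z + 35) + z^3 + 4*z^2 - 59*z - 126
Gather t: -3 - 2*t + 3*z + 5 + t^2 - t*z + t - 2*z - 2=t^2 + t*(-z - 1) + z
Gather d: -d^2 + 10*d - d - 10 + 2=-d^2 + 9*d - 8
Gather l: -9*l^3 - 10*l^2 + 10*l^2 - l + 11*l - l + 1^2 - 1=-9*l^3 + 9*l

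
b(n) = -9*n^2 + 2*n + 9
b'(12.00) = -214.00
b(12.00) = -1263.00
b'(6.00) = -106.00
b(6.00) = -303.00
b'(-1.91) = 36.38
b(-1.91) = -27.65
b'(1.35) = -22.30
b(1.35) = -4.70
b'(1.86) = -31.48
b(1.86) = -18.42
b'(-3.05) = 56.90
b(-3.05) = -80.82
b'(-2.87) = 53.66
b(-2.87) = -70.87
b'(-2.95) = 55.10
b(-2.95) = -75.22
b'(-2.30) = 43.40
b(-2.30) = -43.21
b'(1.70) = -28.60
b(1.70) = -13.61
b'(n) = 2 - 18*n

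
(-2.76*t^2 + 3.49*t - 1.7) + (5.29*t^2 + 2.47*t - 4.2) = 2.53*t^2 + 5.96*t - 5.9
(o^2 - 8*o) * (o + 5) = o^3 - 3*o^2 - 40*o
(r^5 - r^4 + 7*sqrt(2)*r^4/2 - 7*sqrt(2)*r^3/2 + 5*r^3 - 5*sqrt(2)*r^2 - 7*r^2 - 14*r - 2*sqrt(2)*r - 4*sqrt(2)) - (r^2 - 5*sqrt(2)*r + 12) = r^5 - r^4 + 7*sqrt(2)*r^4/2 - 7*sqrt(2)*r^3/2 + 5*r^3 - 8*r^2 - 5*sqrt(2)*r^2 - 14*r + 3*sqrt(2)*r - 12 - 4*sqrt(2)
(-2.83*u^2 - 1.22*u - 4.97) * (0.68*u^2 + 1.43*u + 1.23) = -1.9244*u^4 - 4.8765*u^3 - 8.6051*u^2 - 8.6077*u - 6.1131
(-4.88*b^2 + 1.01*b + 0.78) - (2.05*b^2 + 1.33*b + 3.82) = -6.93*b^2 - 0.32*b - 3.04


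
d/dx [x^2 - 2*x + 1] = 2*x - 2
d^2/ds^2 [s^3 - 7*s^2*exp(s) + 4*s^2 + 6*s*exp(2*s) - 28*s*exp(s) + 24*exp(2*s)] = -7*s^2*exp(s) + 24*s*exp(2*s) - 56*s*exp(s) + 6*s + 120*exp(2*s) - 70*exp(s) + 8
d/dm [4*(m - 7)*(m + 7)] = 8*m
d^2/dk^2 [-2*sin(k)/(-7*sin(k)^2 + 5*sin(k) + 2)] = 2*(-49*sin(k)^4 - 84*sin(k)^3 - 70*sin(k)^2 - 60*sin(k) + 20)/((sin(k) - 1)^2*(7*sin(k) + 2)^3)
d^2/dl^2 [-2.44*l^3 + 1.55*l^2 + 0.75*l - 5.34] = 3.1 - 14.64*l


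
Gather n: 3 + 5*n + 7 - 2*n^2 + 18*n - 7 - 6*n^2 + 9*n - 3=-8*n^2 + 32*n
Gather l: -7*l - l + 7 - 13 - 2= -8*l - 8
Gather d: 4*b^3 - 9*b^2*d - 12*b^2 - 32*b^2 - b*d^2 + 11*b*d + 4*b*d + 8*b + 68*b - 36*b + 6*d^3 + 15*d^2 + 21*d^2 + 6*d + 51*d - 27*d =4*b^3 - 44*b^2 + 40*b + 6*d^3 + d^2*(36 - b) + d*(-9*b^2 + 15*b + 30)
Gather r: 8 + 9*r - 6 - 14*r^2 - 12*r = -14*r^2 - 3*r + 2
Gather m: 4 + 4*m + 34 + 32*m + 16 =36*m + 54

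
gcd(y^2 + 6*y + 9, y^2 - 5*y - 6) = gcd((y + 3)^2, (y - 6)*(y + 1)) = 1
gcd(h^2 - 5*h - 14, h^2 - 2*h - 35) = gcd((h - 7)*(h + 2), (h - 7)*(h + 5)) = h - 7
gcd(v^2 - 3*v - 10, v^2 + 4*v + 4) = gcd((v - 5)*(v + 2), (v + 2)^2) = v + 2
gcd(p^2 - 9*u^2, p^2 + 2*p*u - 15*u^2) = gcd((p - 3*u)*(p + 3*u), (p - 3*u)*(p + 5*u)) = p - 3*u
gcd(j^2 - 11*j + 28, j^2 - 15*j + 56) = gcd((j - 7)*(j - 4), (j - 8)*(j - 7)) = j - 7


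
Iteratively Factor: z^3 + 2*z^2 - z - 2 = (z + 1)*(z^2 + z - 2) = (z - 1)*(z + 1)*(z + 2)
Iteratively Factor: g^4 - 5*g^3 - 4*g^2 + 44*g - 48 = (g + 3)*(g^3 - 8*g^2 + 20*g - 16) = (g - 2)*(g + 3)*(g^2 - 6*g + 8) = (g - 4)*(g - 2)*(g + 3)*(g - 2)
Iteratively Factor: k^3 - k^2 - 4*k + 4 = (k - 1)*(k^2 - 4) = (k - 2)*(k - 1)*(k + 2)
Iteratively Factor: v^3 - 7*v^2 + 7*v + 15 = (v + 1)*(v^2 - 8*v + 15) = (v - 3)*(v + 1)*(v - 5)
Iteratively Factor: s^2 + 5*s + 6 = (s + 2)*(s + 3)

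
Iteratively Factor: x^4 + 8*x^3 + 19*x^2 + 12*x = (x + 1)*(x^3 + 7*x^2 + 12*x) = x*(x + 1)*(x^2 + 7*x + 12) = x*(x + 1)*(x + 3)*(x + 4)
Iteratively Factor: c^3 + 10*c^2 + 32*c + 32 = (c + 2)*(c^2 + 8*c + 16) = (c + 2)*(c + 4)*(c + 4)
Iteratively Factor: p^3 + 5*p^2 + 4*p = (p + 4)*(p^2 + p) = p*(p + 4)*(p + 1)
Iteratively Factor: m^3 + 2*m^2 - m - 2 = (m + 1)*(m^2 + m - 2) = (m + 1)*(m + 2)*(m - 1)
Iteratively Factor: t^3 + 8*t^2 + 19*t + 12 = (t + 3)*(t^2 + 5*t + 4) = (t + 3)*(t + 4)*(t + 1)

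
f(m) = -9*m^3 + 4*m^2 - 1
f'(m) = -27*m^2 + 8*m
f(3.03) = -214.64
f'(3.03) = -223.64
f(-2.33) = 134.56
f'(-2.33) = -165.22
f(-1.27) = 23.89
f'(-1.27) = -53.71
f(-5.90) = 1986.65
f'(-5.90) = -987.07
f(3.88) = -466.48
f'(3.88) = -375.43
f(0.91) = -4.47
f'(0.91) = -15.08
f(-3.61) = 474.54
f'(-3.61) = -380.75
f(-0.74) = 4.84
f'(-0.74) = -20.71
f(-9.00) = 6884.00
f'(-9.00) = -2259.00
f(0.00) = -1.00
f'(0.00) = 0.00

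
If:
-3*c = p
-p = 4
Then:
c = 4/3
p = -4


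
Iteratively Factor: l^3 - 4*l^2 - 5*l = (l - 5)*(l^2 + l) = (l - 5)*(l + 1)*(l)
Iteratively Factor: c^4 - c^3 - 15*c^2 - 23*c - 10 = (c + 1)*(c^3 - 2*c^2 - 13*c - 10) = (c - 5)*(c + 1)*(c^2 + 3*c + 2) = (c - 5)*(c + 1)^2*(c + 2)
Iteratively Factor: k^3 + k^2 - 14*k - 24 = (k + 2)*(k^2 - k - 12) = (k + 2)*(k + 3)*(k - 4)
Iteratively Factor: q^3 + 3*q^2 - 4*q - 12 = (q + 2)*(q^2 + q - 6) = (q - 2)*(q + 2)*(q + 3)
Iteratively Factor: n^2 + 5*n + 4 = (n + 1)*(n + 4)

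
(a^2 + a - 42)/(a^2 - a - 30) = (a + 7)/(a + 5)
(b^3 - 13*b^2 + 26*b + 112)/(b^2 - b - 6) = (b^2 - 15*b + 56)/(b - 3)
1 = 1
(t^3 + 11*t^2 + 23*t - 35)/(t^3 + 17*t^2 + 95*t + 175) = (t - 1)/(t + 5)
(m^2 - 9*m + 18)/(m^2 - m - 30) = (m - 3)/(m + 5)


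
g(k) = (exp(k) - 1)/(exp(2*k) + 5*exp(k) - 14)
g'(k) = (exp(k) - 1)*(-2*exp(2*k) - 5*exp(k))/(exp(2*k) + 5*exp(k) - 14)^2 + exp(k)/(exp(2*k) + 5*exp(k) - 14)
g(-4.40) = 0.07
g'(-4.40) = -0.00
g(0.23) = -0.04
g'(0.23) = -0.27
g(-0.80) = 0.05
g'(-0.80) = -0.03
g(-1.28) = 0.06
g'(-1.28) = -0.02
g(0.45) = -0.15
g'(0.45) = -0.95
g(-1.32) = 0.06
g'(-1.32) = -0.01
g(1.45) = 0.13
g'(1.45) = -0.12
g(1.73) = 0.10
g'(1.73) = -0.08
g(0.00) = 0.00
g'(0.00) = -0.12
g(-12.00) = 0.07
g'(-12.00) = 0.00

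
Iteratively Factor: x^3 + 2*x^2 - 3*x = (x + 3)*(x^2 - x) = (x - 1)*(x + 3)*(x)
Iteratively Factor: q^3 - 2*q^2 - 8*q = (q + 2)*(q^2 - 4*q) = (q - 4)*(q + 2)*(q)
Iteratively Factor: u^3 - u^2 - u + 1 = (u - 1)*(u^2 - 1) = (u - 1)*(u + 1)*(u - 1)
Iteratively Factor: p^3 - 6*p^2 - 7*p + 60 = (p + 3)*(p^2 - 9*p + 20) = (p - 5)*(p + 3)*(p - 4)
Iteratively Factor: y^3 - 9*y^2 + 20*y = (y)*(y^2 - 9*y + 20) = y*(y - 4)*(y - 5)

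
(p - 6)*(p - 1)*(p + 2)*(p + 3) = p^4 - 2*p^3 - 23*p^2 - 12*p + 36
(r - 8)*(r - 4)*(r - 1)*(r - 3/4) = r^4 - 55*r^3/4 + 215*r^2/4 - 65*r + 24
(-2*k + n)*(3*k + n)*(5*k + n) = -30*k^3 - k^2*n + 6*k*n^2 + n^3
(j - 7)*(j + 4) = j^2 - 3*j - 28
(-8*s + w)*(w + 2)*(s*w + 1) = -8*s^2*w^2 - 16*s^2*w + s*w^3 + 2*s*w^2 - 8*s*w - 16*s + w^2 + 2*w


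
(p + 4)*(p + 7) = p^2 + 11*p + 28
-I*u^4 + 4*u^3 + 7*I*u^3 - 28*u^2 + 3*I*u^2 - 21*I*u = u*(u - 7)*(u + 3*I)*(-I*u + 1)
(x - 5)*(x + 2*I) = x^2 - 5*x + 2*I*x - 10*I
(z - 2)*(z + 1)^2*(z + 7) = z^4 + 7*z^3 - 3*z^2 - 23*z - 14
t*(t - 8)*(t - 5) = t^3 - 13*t^2 + 40*t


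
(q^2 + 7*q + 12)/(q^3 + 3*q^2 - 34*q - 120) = (q + 3)/(q^2 - q - 30)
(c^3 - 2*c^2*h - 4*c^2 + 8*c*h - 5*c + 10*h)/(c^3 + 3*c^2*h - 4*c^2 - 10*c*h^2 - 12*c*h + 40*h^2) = (c^2 - 4*c - 5)/(c^2 + 5*c*h - 4*c - 20*h)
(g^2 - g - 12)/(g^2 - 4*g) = (g + 3)/g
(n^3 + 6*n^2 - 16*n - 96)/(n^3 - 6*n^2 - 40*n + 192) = (n + 4)/(n - 8)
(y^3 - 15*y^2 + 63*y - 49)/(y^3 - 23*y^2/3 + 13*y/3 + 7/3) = 3*(y - 7)/(3*y + 1)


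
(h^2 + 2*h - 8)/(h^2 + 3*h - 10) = (h + 4)/(h + 5)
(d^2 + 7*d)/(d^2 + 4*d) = (d + 7)/(d + 4)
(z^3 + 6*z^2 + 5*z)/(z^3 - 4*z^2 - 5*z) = (z + 5)/(z - 5)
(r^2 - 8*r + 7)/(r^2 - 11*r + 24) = (r^2 - 8*r + 7)/(r^2 - 11*r + 24)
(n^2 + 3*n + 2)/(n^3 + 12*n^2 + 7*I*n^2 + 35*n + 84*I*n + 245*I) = (n^2 + 3*n + 2)/(n^3 + n^2*(12 + 7*I) + n*(35 + 84*I) + 245*I)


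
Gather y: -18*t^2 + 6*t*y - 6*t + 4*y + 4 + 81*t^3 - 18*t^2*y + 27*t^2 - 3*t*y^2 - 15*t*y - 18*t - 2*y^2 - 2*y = 81*t^3 + 9*t^2 - 24*t + y^2*(-3*t - 2) + y*(-18*t^2 - 9*t + 2) + 4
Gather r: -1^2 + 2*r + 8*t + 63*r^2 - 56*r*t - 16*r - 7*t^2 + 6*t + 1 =63*r^2 + r*(-56*t - 14) - 7*t^2 + 14*t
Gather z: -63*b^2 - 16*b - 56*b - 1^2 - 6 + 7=-63*b^2 - 72*b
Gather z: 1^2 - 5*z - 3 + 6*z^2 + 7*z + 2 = 6*z^2 + 2*z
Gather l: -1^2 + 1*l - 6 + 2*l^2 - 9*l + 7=2*l^2 - 8*l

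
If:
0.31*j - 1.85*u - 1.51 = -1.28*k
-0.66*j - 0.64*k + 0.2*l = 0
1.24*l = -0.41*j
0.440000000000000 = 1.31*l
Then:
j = -1.02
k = 1.15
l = 0.34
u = -0.19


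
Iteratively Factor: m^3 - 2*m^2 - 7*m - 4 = (m + 1)*(m^2 - 3*m - 4) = (m - 4)*(m + 1)*(m + 1)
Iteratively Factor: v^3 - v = (v)*(v^2 - 1) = v*(v + 1)*(v - 1)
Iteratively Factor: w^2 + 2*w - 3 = (w + 3)*(w - 1)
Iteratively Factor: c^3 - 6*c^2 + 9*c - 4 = (c - 1)*(c^2 - 5*c + 4) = (c - 4)*(c - 1)*(c - 1)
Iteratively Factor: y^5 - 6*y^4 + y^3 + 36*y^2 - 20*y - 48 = (y - 3)*(y^4 - 3*y^3 - 8*y^2 + 12*y + 16) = (y - 3)*(y + 1)*(y^3 - 4*y^2 - 4*y + 16) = (y - 3)*(y - 2)*(y + 1)*(y^2 - 2*y - 8) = (y - 4)*(y - 3)*(y - 2)*(y + 1)*(y + 2)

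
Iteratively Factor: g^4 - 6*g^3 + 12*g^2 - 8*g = (g - 2)*(g^3 - 4*g^2 + 4*g) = g*(g - 2)*(g^2 - 4*g + 4) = g*(g - 2)^2*(g - 2)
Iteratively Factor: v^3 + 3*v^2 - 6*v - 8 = (v + 4)*(v^2 - v - 2) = (v - 2)*(v + 4)*(v + 1)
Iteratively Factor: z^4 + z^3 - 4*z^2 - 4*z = (z + 2)*(z^3 - z^2 - 2*z) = (z - 2)*(z + 2)*(z^2 + z) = (z - 2)*(z + 1)*(z + 2)*(z)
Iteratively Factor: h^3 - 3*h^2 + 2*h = (h)*(h^2 - 3*h + 2) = h*(h - 2)*(h - 1)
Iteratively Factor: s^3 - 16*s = (s - 4)*(s^2 + 4*s) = s*(s - 4)*(s + 4)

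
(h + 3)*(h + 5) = h^2 + 8*h + 15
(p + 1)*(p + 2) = p^2 + 3*p + 2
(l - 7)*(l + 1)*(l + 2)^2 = l^4 - 2*l^3 - 27*l^2 - 52*l - 28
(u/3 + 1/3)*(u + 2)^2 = u^3/3 + 5*u^2/3 + 8*u/3 + 4/3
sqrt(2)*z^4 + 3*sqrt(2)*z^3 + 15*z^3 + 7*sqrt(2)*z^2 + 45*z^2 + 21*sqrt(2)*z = z*(z + 3)*(z + 7*sqrt(2))*(sqrt(2)*z + 1)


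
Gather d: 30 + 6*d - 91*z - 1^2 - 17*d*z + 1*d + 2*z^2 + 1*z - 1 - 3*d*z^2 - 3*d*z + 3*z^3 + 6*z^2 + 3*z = d*(-3*z^2 - 20*z + 7) + 3*z^3 + 8*z^2 - 87*z + 28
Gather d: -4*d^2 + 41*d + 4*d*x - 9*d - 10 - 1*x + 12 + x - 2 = -4*d^2 + d*(4*x + 32)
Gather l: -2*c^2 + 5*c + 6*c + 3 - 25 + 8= -2*c^2 + 11*c - 14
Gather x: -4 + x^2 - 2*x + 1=x^2 - 2*x - 3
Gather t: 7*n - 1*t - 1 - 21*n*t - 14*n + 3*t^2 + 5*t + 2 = -7*n + 3*t^2 + t*(4 - 21*n) + 1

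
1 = 1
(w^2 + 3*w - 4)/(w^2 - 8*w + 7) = (w + 4)/(w - 7)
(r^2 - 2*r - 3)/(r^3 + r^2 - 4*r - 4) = (r - 3)/(r^2 - 4)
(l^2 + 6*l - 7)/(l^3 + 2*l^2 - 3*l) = (l + 7)/(l*(l + 3))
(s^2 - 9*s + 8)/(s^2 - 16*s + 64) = (s - 1)/(s - 8)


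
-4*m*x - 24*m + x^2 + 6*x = (-4*m + x)*(x + 6)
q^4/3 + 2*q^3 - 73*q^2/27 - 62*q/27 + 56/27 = (q/3 + 1/3)*(q - 4/3)*(q - 2/3)*(q + 7)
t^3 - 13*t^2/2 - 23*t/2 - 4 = (t - 8)*(t + 1/2)*(t + 1)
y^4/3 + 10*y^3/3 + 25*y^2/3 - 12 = (y/3 + 1)*(y - 1)*(y + 2)*(y + 6)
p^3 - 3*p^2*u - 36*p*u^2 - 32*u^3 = (p - 8*u)*(p + u)*(p + 4*u)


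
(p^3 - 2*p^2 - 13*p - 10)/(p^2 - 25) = (p^2 + 3*p + 2)/(p + 5)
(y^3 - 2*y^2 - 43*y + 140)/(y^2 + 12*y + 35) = (y^2 - 9*y + 20)/(y + 5)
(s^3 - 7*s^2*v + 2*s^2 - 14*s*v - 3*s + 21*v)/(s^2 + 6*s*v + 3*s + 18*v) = (s^2 - 7*s*v - s + 7*v)/(s + 6*v)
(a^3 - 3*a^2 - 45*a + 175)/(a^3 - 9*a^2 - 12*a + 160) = (a^2 + 2*a - 35)/(a^2 - 4*a - 32)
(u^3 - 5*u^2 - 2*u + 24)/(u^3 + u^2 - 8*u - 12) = (u - 4)/(u + 2)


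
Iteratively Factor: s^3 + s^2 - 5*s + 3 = (s - 1)*(s^2 + 2*s - 3) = (s - 1)*(s + 3)*(s - 1)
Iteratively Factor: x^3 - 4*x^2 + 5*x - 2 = (x - 1)*(x^2 - 3*x + 2) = (x - 2)*(x - 1)*(x - 1)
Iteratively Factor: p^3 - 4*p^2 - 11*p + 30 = (p - 5)*(p^2 + p - 6) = (p - 5)*(p + 3)*(p - 2)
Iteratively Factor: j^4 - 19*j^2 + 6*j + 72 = (j - 3)*(j^3 + 3*j^2 - 10*j - 24) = (j - 3)*(j + 2)*(j^2 + j - 12) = (j - 3)^2*(j + 2)*(j + 4)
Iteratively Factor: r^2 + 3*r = (r)*(r + 3)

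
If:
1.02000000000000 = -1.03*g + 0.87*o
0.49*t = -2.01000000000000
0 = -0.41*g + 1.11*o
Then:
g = -1.44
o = -0.53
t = -4.10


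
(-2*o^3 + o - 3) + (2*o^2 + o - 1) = -2*o^3 + 2*o^2 + 2*o - 4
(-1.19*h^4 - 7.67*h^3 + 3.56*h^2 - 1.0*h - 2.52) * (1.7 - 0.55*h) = 0.6545*h^5 + 2.1955*h^4 - 14.997*h^3 + 6.602*h^2 - 0.314*h - 4.284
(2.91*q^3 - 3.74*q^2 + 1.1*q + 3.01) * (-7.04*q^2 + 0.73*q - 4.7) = -20.4864*q^5 + 28.4539*q^4 - 24.1512*q^3 - 2.8094*q^2 - 2.9727*q - 14.147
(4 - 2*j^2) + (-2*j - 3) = -2*j^2 - 2*j + 1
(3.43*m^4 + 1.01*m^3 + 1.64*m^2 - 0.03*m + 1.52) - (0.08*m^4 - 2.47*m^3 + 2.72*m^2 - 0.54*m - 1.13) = 3.35*m^4 + 3.48*m^3 - 1.08*m^2 + 0.51*m + 2.65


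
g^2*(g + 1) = g^3 + g^2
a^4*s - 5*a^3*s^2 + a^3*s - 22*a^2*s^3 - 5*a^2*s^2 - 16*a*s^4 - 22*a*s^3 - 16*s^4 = (a - 8*s)*(a + s)*(a + 2*s)*(a*s + s)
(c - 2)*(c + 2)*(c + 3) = c^3 + 3*c^2 - 4*c - 12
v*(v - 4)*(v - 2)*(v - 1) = v^4 - 7*v^3 + 14*v^2 - 8*v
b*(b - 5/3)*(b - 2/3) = b^3 - 7*b^2/3 + 10*b/9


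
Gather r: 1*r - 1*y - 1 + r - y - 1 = 2*r - 2*y - 2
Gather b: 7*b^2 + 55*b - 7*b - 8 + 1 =7*b^2 + 48*b - 7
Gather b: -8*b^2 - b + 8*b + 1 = -8*b^2 + 7*b + 1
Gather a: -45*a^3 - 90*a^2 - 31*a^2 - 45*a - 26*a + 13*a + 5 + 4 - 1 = -45*a^3 - 121*a^2 - 58*a + 8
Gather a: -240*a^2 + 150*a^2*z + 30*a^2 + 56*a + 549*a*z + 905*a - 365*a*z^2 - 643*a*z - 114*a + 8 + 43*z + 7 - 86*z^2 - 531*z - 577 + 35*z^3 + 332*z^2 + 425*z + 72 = a^2*(150*z - 210) + a*(-365*z^2 - 94*z + 847) + 35*z^3 + 246*z^2 - 63*z - 490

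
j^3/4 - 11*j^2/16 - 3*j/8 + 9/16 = (j/4 + 1/4)*(j - 3)*(j - 3/4)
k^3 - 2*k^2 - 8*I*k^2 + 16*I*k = k*(k - 2)*(k - 8*I)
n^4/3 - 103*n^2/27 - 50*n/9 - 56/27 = (n/3 + 1/3)*(n - 4)*(n + 2/3)*(n + 7/3)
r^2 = r^2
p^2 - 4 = (p - 2)*(p + 2)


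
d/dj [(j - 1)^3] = 3*(j - 1)^2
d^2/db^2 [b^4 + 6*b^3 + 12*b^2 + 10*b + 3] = 12*b^2 + 36*b + 24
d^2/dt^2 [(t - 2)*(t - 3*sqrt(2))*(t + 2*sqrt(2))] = 6*t - 4 - 2*sqrt(2)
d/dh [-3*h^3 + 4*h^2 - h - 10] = -9*h^2 + 8*h - 1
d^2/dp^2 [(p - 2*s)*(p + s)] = 2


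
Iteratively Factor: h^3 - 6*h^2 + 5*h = (h - 5)*(h^2 - h) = h*(h - 5)*(h - 1)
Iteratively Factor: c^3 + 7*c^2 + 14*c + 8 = (c + 4)*(c^2 + 3*c + 2) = (c + 2)*(c + 4)*(c + 1)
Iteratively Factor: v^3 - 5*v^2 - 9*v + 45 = (v - 3)*(v^2 - 2*v - 15) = (v - 5)*(v - 3)*(v + 3)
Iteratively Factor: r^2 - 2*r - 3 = (r - 3)*(r + 1)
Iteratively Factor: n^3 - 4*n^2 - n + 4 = (n + 1)*(n^2 - 5*n + 4) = (n - 4)*(n + 1)*(n - 1)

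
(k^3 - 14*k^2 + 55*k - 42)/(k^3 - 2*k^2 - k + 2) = (k^2 - 13*k + 42)/(k^2 - k - 2)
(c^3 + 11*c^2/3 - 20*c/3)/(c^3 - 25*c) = (c - 4/3)/(c - 5)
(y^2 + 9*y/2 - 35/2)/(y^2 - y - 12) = (-y^2 - 9*y/2 + 35/2)/(-y^2 + y + 12)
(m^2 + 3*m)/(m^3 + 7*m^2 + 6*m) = (m + 3)/(m^2 + 7*m + 6)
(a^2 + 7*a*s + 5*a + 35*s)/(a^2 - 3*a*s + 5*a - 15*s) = (-a - 7*s)/(-a + 3*s)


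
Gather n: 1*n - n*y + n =n*(2 - y)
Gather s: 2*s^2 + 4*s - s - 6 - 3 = 2*s^2 + 3*s - 9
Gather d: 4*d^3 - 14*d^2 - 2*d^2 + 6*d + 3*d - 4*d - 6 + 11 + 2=4*d^3 - 16*d^2 + 5*d + 7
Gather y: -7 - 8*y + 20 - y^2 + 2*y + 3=-y^2 - 6*y + 16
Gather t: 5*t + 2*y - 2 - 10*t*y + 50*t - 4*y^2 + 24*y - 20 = t*(55 - 10*y) - 4*y^2 + 26*y - 22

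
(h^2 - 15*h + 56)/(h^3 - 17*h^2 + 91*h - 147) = (h - 8)/(h^2 - 10*h + 21)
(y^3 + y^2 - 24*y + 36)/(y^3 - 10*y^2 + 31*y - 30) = (y + 6)/(y - 5)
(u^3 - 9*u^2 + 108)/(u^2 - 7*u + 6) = (u^2 - 3*u - 18)/(u - 1)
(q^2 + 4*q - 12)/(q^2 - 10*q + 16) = (q + 6)/(q - 8)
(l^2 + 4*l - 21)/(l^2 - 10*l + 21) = (l + 7)/(l - 7)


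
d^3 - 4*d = d*(d - 2)*(d + 2)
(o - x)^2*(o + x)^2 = o^4 - 2*o^2*x^2 + x^4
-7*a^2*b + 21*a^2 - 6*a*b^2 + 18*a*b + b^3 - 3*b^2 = (-7*a + b)*(a + b)*(b - 3)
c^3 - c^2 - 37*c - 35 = (c - 7)*(c + 1)*(c + 5)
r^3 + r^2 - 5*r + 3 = (r - 1)^2*(r + 3)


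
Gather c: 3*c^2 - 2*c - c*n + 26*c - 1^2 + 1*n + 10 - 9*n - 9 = 3*c^2 + c*(24 - n) - 8*n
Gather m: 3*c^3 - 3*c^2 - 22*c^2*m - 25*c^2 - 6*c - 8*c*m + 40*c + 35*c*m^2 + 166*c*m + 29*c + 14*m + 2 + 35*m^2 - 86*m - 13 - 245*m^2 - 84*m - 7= 3*c^3 - 28*c^2 + 63*c + m^2*(35*c - 210) + m*(-22*c^2 + 158*c - 156) - 18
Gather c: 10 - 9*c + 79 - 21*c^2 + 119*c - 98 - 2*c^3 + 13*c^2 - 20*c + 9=-2*c^3 - 8*c^2 + 90*c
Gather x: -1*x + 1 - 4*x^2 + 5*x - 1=-4*x^2 + 4*x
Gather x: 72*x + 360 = 72*x + 360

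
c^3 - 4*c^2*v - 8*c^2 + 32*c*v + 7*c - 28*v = (c - 7)*(c - 1)*(c - 4*v)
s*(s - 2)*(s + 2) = s^3 - 4*s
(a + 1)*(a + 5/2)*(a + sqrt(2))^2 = a^4 + 2*sqrt(2)*a^3 + 7*a^3/2 + 9*a^2/2 + 7*sqrt(2)*a^2 + 7*a + 5*sqrt(2)*a + 5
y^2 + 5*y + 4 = (y + 1)*(y + 4)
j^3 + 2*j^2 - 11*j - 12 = (j - 3)*(j + 1)*(j + 4)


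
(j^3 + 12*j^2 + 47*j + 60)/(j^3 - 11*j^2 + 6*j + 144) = (j^2 + 9*j + 20)/(j^2 - 14*j + 48)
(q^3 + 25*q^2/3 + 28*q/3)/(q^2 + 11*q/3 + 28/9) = 3*q*(q + 7)/(3*q + 7)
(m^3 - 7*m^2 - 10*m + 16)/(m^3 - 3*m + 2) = (m - 8)/(m - 1)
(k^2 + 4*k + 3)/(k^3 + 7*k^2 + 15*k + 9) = 1/(k + 3)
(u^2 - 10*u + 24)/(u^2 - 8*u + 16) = (u - 6)/(u - 4)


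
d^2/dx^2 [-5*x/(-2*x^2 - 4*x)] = 5/(x^3 + 6*x^2 + 12*x + 8)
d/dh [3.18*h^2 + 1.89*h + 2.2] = 6.36*h + 1.89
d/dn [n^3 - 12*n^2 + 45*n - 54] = 3*n^2 - 24*n + 45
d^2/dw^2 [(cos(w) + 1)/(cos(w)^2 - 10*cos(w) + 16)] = (-9*(1 - cos(2*w))^2*cos(w)/4 - 7*(1 - cos(2*w))^2/2 - 951*cos(w)/2 - 109*cos(2*w) + 30*cos(3*w) + cos(5*w)/2 + 393)/((cos(w) - 8)^3*(cos(w) - 2)^3)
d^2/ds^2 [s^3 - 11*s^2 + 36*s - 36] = 6*s - 22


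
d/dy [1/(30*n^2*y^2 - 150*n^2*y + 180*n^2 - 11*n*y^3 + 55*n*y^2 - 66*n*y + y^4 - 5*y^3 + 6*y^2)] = (-60*n^2*y + 150*n^2 + 33*n*y^2 - 110*n*y + 66*n - 4*y^3 + 15*y^2 - 12*y)/(30*n^2*y^2 - 150*n^2*y + 180*n^2 - 11*n*y^3 + 55*n*y^2 - 66*n*y + y^4 - 5*y^3 + 6*y^2)^2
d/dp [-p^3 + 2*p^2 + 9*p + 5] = -3*p^2 + 4*p + 9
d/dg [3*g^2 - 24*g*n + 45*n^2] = 6*g - 24*n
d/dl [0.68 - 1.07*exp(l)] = -1.07*exp(l)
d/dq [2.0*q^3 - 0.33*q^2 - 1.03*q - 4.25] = 6.0*q^2 - 0.66*q - 1.03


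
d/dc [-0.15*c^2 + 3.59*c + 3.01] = 3.59 - 0.3*c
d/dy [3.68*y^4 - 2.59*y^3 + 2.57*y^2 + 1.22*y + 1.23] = 14.72*y^3 - 7.77*y^2 + 5.14*y + 1.22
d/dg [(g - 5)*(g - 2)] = 2*g - 7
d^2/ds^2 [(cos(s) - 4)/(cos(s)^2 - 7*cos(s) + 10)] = (-9*(1 - cos(2*s))^2*cos(s)/4 + 9*(1 - cos(2*s))^2/4 + 272*cos(s) - 20*cos(2*s) - 15*cos(3*s)/2 + cos(5*s)/2 - 201)/((cos(s) - 5)^3*(cos(s) - 2)^3)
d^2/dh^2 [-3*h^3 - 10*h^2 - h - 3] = -18*h - 20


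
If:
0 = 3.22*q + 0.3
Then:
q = -0.09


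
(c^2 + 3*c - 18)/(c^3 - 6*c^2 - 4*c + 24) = (c^2 + 3*c - 18)/(c^3 - 6*c^2 - 4*c + 24)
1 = 1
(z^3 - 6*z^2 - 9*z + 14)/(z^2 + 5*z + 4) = (z^3 - 6*z^2 - 9*z + 14)/(z^2 + 5*z + 4)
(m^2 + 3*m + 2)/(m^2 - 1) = (m + 2)/(m - 1)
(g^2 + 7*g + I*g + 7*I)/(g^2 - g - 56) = (g + I)/(g - 8)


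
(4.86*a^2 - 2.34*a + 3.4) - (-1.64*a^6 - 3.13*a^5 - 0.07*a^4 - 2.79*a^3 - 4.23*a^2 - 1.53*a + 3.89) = 1.64*a^6 + 3.13*a^5 + 0.07*a^4 + 2.79*a^3 + 9.09*a^2 - 0.81*a - 0.49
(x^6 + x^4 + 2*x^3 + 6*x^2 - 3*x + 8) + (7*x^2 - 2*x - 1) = x^6 + x^4 + 2*x^3 + 13*x^2 - 5*x + 7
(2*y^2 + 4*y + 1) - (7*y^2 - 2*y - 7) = -5*y^2 + 6*y + 8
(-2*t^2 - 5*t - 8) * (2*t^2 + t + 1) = -4*t^4 - 12*t^3 - 23*t^2 - 13*t - 8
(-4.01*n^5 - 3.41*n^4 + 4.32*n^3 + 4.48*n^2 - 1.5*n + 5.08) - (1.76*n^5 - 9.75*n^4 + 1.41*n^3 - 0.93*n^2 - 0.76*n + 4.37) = -5.77*n^5 + 6.34*n^4 + 2.91*n^3 + 5.41*n^2 - 0.74*n + 0.71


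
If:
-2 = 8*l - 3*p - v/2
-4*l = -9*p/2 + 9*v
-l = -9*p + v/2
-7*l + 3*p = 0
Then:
No Solution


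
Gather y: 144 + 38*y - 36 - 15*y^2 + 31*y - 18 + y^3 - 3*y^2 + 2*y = y^3 - 18*y^2 + 71*y + 90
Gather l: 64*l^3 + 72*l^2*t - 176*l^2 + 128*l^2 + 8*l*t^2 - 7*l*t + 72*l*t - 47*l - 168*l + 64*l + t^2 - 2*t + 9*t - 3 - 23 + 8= 64*l^3 + l^2*(72*t - 48) + l*(8*t^2 + 65*t - 151) + t^2 + 7*t - 18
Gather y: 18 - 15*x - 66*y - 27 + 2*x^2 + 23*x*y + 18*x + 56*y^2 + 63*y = 2*x^2 + 3*x + 56*y^2 + y*(23*x - 3) - 9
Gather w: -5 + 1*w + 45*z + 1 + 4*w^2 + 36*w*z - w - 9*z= 4*w^2 + 36*w*z + 36*z - 4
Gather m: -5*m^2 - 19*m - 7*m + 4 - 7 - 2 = -5*m^2 - 26*m - 5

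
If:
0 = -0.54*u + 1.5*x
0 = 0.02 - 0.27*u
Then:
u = 0.07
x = 0.03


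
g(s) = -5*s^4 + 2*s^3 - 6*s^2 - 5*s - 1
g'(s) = -20*s^3 + 6*s^2 - 12*s - 5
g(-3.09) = -557.68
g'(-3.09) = 679.44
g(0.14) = -1.81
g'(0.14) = -6.62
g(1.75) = -64.30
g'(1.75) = -114.81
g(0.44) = -4.38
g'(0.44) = -10.82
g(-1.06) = -11.14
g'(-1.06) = 38.28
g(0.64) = -6.97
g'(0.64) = -15.47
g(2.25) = -147.99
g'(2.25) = -229.44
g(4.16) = -1479.07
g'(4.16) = -1390.91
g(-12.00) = -107941.00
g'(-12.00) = 35563.00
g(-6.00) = -7099.00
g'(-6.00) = 4603.00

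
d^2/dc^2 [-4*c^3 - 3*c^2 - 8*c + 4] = -24*c - 6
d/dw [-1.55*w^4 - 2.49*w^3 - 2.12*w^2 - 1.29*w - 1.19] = -6.2*w^3 - 7.47*w^2 - 4.24*w - 1.29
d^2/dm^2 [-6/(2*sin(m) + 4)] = 3*(sin(m)^2 - 2*sin(m) - 2)/(sin(m) + 2)^3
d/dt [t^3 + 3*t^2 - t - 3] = 3*t^2 + 6*t - 1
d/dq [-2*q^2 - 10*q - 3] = -4*q - 10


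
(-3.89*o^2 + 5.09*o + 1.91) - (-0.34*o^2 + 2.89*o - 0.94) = -3.55*o^2 + 2.2*o + 2.85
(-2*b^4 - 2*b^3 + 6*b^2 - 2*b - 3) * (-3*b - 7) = 6*b^5 + 20*b^4 - 4*b^3 - 36*b^2 + 23*b + 21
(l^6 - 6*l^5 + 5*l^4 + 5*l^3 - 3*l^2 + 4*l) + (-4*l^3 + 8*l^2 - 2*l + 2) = l^6 - 6*l^5 + 5*l^4 + l^3 + 5*l^2 + 2*l + 2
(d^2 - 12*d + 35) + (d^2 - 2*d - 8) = 2*d^2 - 14*d + 27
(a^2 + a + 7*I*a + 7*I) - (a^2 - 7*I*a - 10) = a + 14*I*a + 10 + 7*I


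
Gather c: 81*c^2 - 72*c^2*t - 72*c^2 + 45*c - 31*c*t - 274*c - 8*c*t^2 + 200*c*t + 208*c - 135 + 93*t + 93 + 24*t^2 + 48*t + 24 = c^2*(9 - 72*t) + c*(-8*t^2 + 169*t - 21) + 24*t^2 + 141*t - 18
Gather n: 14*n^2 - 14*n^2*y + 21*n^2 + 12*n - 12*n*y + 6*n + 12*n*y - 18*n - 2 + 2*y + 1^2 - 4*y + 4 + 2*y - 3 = n^2*(35 - 14*y)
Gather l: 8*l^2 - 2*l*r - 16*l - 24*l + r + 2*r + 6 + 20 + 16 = 8*l^2 + l*(-2*r - 40) + 3*r + 42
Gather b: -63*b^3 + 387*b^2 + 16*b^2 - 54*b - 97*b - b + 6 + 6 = -63*b^3 + 403*b^2 - 152*b + 12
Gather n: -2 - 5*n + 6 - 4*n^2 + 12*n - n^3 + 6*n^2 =-n^3 + 2*n^2 + 7*n + 4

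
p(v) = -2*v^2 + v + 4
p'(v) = 1 - 4*v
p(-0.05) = 3.94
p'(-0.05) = 1.20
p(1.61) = 0.43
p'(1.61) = -5.44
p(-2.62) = -12.35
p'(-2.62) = 11.48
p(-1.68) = -3.32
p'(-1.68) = 7.72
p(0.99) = 3.03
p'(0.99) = -2.96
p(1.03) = 2.91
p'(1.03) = -3.12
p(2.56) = -6.55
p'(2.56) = -9.24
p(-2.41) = -10.03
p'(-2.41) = 10.64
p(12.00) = -272.00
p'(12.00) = -47.00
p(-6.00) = -74.00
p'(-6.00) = 25.00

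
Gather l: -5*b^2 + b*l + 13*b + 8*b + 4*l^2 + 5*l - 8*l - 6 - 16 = -5*b^2 + 21*b + 4*l^2 + l*(b - 3) - 22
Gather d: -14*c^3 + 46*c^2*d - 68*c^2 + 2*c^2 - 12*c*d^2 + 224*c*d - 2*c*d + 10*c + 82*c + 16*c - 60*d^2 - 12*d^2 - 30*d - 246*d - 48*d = -14*c^3 - 66*c^2 + 108*c + d^2*(-12*c - 72) + d*(46*c^2 + 222*c - 324)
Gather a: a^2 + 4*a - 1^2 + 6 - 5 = a^2 + 4*a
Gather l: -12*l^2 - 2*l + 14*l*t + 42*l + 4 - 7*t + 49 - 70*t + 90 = -12*l^2 + l*(14*t + 40) - 77*t + 143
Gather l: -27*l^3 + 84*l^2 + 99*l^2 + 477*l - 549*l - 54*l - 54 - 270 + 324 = -27*l^3 + 183*l^2 - 126*l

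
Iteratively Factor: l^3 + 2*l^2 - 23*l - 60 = (l + 4)*(l^2 - 2*l - 15) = (l + 3)*(l + 4)*(l - 5)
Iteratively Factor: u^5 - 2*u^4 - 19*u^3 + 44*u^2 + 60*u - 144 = (u + 4)*(u^4 - 6*u^3 + 5*u^2 + 24*u - 36) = (u - 3)*(u + 4)*(u^3 - 3*u^2 - 4*u + 12) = (u - 3)*(u - 2)*(u + 4)*(u^2 - u - 6) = (u - 3)^2*(u - 2)*(u + 4)*(u + 2)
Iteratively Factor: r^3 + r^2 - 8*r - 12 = (r - 3)*(r^2 + 4*r + 4) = (r - 3)*(r + 2)*(r + 2)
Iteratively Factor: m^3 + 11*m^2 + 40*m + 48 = (m + 3)*(m^2 + 8*m + 16) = (m + 3)*(m + 4)*(m + 4)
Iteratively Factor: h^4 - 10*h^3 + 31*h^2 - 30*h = (h - 3)*(h^3 - 7*h^2 + 10*h) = (h - 3)*(h - 2)*(h^2 - 5*h) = (h - 5)*(h - 3)*(h - 2)*(h)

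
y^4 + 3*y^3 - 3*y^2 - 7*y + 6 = (y - 1)^2*(y + 2)*(y + 3)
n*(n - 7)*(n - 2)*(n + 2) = n^4 - 7*n^3 - 4*n^2 + 28*n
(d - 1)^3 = d^3 - 3*d^2 + 3*d - 1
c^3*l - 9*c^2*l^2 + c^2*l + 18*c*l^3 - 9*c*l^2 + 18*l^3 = (c - 6*l)*(c - 3*l)*(c*l + l)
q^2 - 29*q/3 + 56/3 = (q - 7)*(q - 8/3)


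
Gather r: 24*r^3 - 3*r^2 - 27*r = 24*r^3 - 3*r^2 - 27*r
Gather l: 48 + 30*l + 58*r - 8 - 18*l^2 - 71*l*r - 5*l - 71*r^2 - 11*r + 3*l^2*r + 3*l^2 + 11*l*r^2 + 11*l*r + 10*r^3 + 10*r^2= l^2*(3*r - 15) + l*(11*r^2 - 60*r + 25) + 10*r^3 - 61*r^2 + 47*r + 40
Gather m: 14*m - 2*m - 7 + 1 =12*m - 6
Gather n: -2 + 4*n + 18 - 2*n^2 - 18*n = -2*n^2 - 14*n + 16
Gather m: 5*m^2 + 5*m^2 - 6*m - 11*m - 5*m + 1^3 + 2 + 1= 10*m^2 - 22*m + 4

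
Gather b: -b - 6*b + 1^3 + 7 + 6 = 14 - 7*b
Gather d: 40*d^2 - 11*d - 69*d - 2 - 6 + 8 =40*d^2 - 80*d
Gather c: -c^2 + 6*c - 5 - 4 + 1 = -c^2 + 6*c - 8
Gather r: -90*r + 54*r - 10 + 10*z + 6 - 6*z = -36*r + 4*z - 4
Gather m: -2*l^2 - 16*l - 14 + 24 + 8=-2*l^2 - 16*l + 18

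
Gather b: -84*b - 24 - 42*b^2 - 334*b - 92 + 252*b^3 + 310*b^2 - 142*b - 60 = 252*b^3 + 268*b^2 - 560*b - 176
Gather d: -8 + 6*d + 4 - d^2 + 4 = -d^2 + 6*d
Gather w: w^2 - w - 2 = w^2 - w - 2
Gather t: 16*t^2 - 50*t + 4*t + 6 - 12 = 16*t^2 - 46*t - 6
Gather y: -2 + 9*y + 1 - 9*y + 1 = 0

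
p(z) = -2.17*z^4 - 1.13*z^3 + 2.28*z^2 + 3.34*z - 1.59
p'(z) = -8.68*z^3 - 3.39*z^2 + 4.56*z + 3.34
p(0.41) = 0.02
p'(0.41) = 4.04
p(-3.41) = -235.07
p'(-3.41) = 292.55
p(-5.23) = -1418.59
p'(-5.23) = 1128.49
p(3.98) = -567.91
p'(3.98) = -579.44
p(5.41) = -1954.58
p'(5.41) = -1445.60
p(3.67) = -408.14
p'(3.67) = -454.64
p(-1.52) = -9.01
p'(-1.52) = 19.06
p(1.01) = 0.69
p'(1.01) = -4.46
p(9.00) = -14847.99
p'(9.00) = -6557.93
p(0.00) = -1.59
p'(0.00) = 3.34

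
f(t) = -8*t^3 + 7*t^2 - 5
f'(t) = -24*t^2 + 14*t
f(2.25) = -60.69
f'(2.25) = -90.00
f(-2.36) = 139.14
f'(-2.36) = -166.71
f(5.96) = -1450.02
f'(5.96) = -769.08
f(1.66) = -22.31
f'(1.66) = -42.89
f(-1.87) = 71.79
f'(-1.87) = -110.11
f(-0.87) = 5.57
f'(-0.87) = -30.35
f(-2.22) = 117.03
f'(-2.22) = -149.36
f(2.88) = -138.04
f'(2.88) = -158.75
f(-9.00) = 6394.00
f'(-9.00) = -2070.00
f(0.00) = -5.00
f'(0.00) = 0.00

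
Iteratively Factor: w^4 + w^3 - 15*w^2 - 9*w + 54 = (w + 3)*(w^3 - 2*w^2 - 9*w + 18) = (w + 3)^2*(w^2 - 5*w + 6) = (w - 2)*(w + 3)^2*(w - 3)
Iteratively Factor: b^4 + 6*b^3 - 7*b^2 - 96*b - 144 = (b + 3)*(b^3 + 3*b^2 - 16*b - 48) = (b + 3)^2*(b^2 - 16) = (b + 3)^2*(b + 4)*(b - 4)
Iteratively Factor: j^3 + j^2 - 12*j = (j)*(j^2 + j - 12) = j*(j + 4)*(j - 3)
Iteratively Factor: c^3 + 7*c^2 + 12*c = (c + 3)*(c^2 + 4*c) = (c + 3)*(c + 4)*(c)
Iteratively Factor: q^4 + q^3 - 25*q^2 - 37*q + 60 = (q - 5)*(q^3 + 6*q^2 + 5*q - 12) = (q - 5)*(q + 4)*(q^2 + 2*q - 3) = (q - 5)*(q - 1)*(q + 4)*(q + 3)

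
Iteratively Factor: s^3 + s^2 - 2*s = (s)*(s^2 + s - 2) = s*(s - 1)*(s + 2)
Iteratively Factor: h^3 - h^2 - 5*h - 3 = (h + 1)*(h^2 - 2*h - 3) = (h + 1)^2*(h - 3)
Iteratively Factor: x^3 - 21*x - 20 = (x + 1)*(x^2 - x - 20) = (x + 1)*(x + 4)*(x - 5)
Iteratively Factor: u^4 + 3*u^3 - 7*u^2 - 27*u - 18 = (u + 1)*(u^3 + 2*u^2 - 9*u - 18) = (u - 3)*(u + 1)*(u^2 + 5*u + 6) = (u - 3)*(u + 1)*(u + 2)*(u + 3)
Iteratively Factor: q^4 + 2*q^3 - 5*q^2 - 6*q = (q - 2)*(q^3 + 4*q^2 + 3*q) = (q - 2)*(q + 1)*(q^2 + 3*q) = q*(q - 2)*(q + 1)*(q + 3)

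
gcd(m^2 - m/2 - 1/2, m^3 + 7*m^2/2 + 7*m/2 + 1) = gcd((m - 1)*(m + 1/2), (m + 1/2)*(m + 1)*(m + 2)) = m + 1/2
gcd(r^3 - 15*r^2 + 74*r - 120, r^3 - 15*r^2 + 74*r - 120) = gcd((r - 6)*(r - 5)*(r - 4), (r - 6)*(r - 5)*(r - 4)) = r^3 - 15*r^2 + 74*r - 120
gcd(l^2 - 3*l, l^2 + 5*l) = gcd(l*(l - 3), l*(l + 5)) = l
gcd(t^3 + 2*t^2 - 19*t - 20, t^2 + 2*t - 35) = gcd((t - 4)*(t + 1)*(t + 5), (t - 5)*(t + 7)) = 1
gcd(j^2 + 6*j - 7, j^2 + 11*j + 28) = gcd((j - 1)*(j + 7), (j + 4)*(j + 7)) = j + 7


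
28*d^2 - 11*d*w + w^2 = (-7*d + w)*(-4*d + w)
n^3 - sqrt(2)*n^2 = n^2*(n - sqrt(2))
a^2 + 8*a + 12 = (a + 2)*(a + 6)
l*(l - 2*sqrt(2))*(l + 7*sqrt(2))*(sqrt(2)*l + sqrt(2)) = sqrt(2)*l^4 + sqrt(2)*l^3 + 10*l^3 - 28*sqrt(2)*l^2 + 10*l^2 - 28*sqrt(2)*l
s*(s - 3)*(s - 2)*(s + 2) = s^4 - 3*s^3 - 4*s^2 + 12*s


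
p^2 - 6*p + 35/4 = (p - 7/2)*(p - 5/2)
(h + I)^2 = h^2 + 2*I*h - 1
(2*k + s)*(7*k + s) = 14*k^2 + 9*k*s + s^2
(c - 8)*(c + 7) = c^2 - c - 56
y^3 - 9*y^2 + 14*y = y*(y - 7)*(y - 2)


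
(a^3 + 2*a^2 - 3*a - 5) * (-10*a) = -10*a^4 - 20*a^3 + 30*a^2 + 50*a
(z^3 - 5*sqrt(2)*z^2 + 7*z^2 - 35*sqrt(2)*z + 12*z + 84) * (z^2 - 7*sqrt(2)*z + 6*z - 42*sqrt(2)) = z^5 - 12*sqrt(2)*z^4 + 13*z^4 - 156*sqrt(2)*z^3 + 124*z^3 - 588*sqrt(2)*z^2 + 1066*z^2 - 1092*sqrt(2)*z + 3444*z - 3528*sqrt(2)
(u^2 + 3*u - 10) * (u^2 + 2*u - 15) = u^4 + 5*u^3 - 19*u^2 - 65*u + 150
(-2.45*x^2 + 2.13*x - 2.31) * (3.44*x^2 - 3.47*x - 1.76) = -8.428*x^4 + 15.8287*x^3 - 11.0255*x^2 + 4.2669*x + 4.0656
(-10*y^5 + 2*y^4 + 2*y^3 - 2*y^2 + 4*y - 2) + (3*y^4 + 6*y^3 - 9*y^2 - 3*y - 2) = -10*y^5 + 5*y^4 + 8*y^3 - 11*y^2 + y - 4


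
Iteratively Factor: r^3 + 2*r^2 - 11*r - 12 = (r - 3)*(r^2 + 5*r + 4) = (r - 3)*(r + 1)*(r + 4)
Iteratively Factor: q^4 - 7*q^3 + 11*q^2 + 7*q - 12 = (q - 4)*(q^3 - 3*q^2 - q + 3) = (q - 4)*(q - 3)*(q^2 - 1) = (q - 4)*(q - 3)*(q - 1)*(q + 1)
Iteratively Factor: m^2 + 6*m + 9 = (m + 3)*(m + 3)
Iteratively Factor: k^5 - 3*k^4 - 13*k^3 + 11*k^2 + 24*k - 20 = (k + 2)*(k^4 - 5*k^3 - 3*k^2 + 17*k - 10) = (k + 2)^2*(k^3 - 7*k^2 + 11*k - 5) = (k - 5)*(k + 2)^2*(k^2 - 2*k + 1) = (k - 5)*(k - 1)*(k + 2)^2*(k - 1)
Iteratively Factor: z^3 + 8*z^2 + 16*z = (z + 4)*(z^2 + 4*z) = (z + 4)^2*(z)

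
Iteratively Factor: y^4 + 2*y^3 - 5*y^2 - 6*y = (y)*(y^3 + 2*y^2 - 5*y - 6) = y*(y + 1)*(y^2 + y - 6) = y*(y - 2)*(y + 1)*(y + 3)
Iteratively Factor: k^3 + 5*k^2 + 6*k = (k + 2)*(k^2 + 3*k) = k*(k + 2)*(k + 3)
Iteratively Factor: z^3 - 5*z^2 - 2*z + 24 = (z - 4)*(z^2 - z - 6) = (z - 4)*(z + 2)*(z - 3)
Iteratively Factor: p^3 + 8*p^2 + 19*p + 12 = (p + 1)*(p^2 + 7*p + 12) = (p + 1)*(p + 4)*(p + 3)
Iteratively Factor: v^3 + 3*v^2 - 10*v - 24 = (v + 2)*(v^2 + v - 12) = (v + 2)*(v + 4)*(v - 3)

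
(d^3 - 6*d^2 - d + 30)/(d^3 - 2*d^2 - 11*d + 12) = (d^3 - 6*d^2 - d + 30)/(d^3 - 2*d^2 - 11*d + 12)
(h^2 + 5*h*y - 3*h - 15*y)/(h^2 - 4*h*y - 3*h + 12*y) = (-h - 5*y)/(-h + 4*y)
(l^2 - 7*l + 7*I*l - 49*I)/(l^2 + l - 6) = (l^2 + 7*l*(-1 + I) - 49*I)/(l^2 + l - 6)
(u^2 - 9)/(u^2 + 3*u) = (u - 3)/u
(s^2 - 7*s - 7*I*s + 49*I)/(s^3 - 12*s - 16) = (-s^2 + 7*s + 7*I*s - 49*I)/(-s^3 + 12*s + 16)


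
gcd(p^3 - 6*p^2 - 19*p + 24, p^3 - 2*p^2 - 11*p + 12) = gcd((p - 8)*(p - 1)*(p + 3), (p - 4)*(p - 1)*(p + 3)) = p^2 + 2*p - 3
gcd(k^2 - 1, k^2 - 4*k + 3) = k - 1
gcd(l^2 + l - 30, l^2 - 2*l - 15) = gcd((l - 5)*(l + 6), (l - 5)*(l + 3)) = l - 5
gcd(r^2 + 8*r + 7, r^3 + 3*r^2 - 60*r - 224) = r + 7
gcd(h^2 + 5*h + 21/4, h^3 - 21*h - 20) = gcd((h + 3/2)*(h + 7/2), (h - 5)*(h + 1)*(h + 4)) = 1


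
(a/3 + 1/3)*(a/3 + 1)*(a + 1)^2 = a^4/9 + 2*a^3/3 + 4*a^2/3 + 10*a/9 + 1/3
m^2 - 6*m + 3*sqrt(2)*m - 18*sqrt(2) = (m - 6)*(m + 3*sqrt(2))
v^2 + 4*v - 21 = (v - 3)*(v + 7)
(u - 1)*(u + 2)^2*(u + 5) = u^4 + 8*u^3 + 15*u^2 - 4*u - 20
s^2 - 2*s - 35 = (s - 7)*(s + 5)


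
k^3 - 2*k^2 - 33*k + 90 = (k - 5)*(k - 3)*(k + 6)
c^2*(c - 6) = c^3 - 6*c^2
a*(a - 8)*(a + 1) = a^3 - 7*a^2 - 8*a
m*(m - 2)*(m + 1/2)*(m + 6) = m^4 + 9*m^3/2 - 10*m^2 - 6*m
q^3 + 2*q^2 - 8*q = q*(q - 2)*(q + 4)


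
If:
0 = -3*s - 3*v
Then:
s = -v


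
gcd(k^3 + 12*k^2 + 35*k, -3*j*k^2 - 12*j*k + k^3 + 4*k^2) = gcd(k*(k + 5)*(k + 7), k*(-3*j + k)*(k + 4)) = k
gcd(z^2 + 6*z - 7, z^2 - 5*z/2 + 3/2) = z - 1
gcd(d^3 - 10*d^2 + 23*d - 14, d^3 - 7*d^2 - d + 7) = d^2 - 8*d + 7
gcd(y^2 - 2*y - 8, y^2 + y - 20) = y - 4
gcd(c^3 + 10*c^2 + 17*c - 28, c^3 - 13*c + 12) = c^2 + 3*c - 4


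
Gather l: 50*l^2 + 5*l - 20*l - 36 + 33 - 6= 50*l^2 - 15*l - 9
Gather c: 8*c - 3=8*c - 3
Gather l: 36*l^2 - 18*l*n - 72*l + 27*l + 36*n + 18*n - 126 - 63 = 36*l^2 + l*(-18*n - 45) + 54*n - 189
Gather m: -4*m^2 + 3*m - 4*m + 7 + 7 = -4*m^2 - m + 14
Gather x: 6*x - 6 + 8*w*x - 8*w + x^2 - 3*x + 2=-8*w + x^2 + x*(8*w + 3) - 4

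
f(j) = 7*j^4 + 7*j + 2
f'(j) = 28*j^3 + 7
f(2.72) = 404.19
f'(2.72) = 570.46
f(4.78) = 3689.81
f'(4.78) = 3065.03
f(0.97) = 14.99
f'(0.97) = 32.55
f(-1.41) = 19.80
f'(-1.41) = -71.49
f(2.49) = 288.52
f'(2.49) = 439.27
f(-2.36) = 202.62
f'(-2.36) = -361.04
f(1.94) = 114.73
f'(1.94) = 211.44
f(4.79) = 3720.55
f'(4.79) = 3084.26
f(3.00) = 590.00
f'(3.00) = 763.00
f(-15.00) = 354272.00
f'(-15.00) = -94493.00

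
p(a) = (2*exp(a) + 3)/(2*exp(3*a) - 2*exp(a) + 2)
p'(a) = (2*exp(a) + 3)*(-6*exp(3*a) + 2*exp(a))/(2*exp(3*a) - 2*exp(a) + 2)^2 + 2*exp(a)/(2*exp(3*a) - 2*exp(a) + 2)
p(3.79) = 0.00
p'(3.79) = -0.00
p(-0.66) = 3.25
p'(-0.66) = 1.37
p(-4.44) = 1.53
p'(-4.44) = 0.03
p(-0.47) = 3.43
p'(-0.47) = 0.41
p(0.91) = 0.29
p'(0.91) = -0.72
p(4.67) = 0.00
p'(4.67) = -0.00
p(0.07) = 2.22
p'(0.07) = -4.09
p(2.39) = 0.01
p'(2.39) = -0.02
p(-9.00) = 1.50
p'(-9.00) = 0.00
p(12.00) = 0.00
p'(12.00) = 0.00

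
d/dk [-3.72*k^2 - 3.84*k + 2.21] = -7.44*k - 3.84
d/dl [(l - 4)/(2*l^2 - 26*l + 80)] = (l^2 - 13*l - (l - 4)*(2*l - 13) + 40)/(2*(l^2 - 13*l + 40)^2)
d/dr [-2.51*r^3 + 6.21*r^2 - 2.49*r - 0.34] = -7.53*r^2 + 12.42*r - 2.49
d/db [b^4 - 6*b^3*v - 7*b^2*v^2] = 2*b*(2*b^2 - 9*b*v - 7*v^2)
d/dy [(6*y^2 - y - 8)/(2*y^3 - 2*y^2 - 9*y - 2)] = 2*(-6*y^4 + 2*y^3 - 4*y^2 - 28*y - 35)/(4*y^6 - 8*y^5 - 32*y^4 + 28*y^3 + 89*y^2 + 36*y + 4)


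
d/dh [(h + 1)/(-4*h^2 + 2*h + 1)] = (4*h^2 + 8*h - 1)/(16*h^4 - 16*h^3 - 4*h^2 + 4*h + 1)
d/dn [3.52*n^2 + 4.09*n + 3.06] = 7.04*n + 4.09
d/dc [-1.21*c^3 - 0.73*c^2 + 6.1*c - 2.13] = -3.63*c^2 - 1.46*c + 6.1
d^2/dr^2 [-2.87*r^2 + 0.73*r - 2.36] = -5.74000000000000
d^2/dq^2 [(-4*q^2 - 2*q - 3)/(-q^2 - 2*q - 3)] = 6*(-2*q^3 - 9*q^2 + 9)/(q^6 + 6*q^5 + 21*q^4 + 44*q^3 + 63*q^2 + 54*q + 27)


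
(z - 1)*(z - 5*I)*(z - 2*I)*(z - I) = z^4 - z^3 - 8*I*z^3 - 17*z^2 + 8*I*z^2 + 17*z + 10*I*z - 10*I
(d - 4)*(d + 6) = d^2 + 2*d - 24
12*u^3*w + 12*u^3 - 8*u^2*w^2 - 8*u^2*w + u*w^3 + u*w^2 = (-6*u + w)*(-2*u + w)*(u*w + u)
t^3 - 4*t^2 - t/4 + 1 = (t - 4)*(t - 1/2)*(t + 1/2)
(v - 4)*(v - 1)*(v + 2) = v^3 - 3*v^2 - 6*v + 8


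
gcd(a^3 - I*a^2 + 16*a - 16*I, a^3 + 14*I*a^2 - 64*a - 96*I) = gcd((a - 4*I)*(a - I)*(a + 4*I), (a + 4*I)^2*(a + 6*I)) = a + 4*I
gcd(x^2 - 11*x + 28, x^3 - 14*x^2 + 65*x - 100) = x - 4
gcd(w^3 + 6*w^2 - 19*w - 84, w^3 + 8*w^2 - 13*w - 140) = w^2 + 3*w - 28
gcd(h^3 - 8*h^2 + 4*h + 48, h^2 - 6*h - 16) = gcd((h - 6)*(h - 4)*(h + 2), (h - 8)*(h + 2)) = h + 2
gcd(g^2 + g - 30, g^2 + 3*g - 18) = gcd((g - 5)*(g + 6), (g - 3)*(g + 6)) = g + 6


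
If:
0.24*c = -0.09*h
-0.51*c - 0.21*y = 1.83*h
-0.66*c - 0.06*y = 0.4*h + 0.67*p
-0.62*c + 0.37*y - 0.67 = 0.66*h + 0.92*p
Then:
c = 0.07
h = -0.18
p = -0.08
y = 1.39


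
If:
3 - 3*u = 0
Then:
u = 1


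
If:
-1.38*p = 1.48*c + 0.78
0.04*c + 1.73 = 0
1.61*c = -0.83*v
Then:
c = -43.25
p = 45.82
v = 83.89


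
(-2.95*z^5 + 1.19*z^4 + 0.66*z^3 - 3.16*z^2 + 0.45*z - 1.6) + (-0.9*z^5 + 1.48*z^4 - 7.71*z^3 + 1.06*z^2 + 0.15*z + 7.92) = -3.85*z^5 + 2.67*z^4 - 7.05*z^3 - 2.1*z^2 + 0.6*z + 6.32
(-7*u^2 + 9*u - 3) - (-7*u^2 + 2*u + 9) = 7*u - 12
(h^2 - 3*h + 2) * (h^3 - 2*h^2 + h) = h^5 - 5*h^4 + 9*h^3 - 7*h^2 + 2*h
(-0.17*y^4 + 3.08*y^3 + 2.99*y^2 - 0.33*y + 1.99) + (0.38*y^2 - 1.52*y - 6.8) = -0.17*y^4 + 3.08*y^3 + 3.37*y^2 - 1.85*y - 4.81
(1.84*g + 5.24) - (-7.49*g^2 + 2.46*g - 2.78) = 7.49*g^2 - 0.62*g + 8.02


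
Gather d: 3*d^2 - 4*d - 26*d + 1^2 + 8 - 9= 3*d^2 - 30*d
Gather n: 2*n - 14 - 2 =2*n - 16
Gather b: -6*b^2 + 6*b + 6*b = -6*b^2 + 12*b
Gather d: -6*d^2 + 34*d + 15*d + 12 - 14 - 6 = -6*d^2 + 49*d - 8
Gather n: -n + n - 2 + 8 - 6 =0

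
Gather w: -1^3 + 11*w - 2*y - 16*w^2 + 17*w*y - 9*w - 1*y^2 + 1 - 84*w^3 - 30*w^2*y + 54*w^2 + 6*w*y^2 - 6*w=-84*w^3 + w^2*(38 - 30*y) + w*(6*y^2 + 17*y - 4) - y^2 - 2*y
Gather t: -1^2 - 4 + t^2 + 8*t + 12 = t^2 + 8*t + 7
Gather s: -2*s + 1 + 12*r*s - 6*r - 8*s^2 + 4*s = -6*r - 8*s^2 + s*(12*r + 2) + 1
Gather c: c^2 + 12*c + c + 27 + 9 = c^2 + 13*c + 36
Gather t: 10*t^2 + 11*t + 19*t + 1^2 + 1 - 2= 10*t^2 + 30*t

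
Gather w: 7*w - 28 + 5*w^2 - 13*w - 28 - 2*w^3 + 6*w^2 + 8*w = -2*w^3 + 11*w^2 + 2*w - 56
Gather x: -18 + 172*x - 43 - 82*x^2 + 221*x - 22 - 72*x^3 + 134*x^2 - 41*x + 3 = -72*x^3 + 52*x^2 + 352*x - 80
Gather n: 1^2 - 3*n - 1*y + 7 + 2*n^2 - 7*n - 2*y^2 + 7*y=2*n^2 - 10*n - 2*y^2 + 6*y + 8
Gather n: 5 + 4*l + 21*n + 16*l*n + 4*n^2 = 4*l + 4*n^2 + n*(16*l + 21) + 5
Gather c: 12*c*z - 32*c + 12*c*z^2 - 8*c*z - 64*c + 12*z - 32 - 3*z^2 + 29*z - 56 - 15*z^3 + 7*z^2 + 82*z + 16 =c*(12*z^2 + 4*z - 96) - 15*z^3 + 4*z^2 + 123*z - 72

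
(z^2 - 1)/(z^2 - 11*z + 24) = (z^2 - 1)/(z^2 - 11*z + 24)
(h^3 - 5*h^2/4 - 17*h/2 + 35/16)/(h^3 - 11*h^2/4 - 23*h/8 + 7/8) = (h + 5/2)/(h + 1)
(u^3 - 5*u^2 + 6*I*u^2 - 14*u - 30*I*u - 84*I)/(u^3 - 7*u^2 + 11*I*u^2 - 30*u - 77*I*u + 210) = (u + 2)/(u + 5*I)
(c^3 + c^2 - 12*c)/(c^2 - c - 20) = c*(c - 3)/(c - 5)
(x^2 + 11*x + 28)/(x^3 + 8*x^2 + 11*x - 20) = (x + 7)/(x^2 + 4*x - 5)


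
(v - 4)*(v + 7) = v^2 + 3*v - 28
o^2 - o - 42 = (o - 7)*(o + 6)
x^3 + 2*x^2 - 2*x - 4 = (x + 2)*(x - sqrt(2))*(x + sqrt(2))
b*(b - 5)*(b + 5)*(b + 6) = b^4 + 6*b^3 - 25*b^2 - 150*b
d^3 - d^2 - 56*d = d*(d - 8)*(d + 7)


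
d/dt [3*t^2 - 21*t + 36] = 6*t - 21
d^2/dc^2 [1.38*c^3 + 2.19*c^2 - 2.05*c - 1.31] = 8.28*c + 4.38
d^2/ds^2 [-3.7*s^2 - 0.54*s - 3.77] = -7.40000000000000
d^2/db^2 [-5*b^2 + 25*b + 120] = -10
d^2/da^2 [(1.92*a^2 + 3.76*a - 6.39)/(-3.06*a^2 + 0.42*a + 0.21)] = (-75.34944*a^3 + 351.597672*a^2 - 63.771624*a + 10.96074)/(28.652616*a^6 - 11.798136*a^5 - 4.279716*a^4 + 1.545264*a^3 + 0.293706*a^2 - 0.055566*a - 0.009261)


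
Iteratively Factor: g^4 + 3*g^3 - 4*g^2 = (g - 1)*(g^3 + 4*g^2) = g*(g - 1)*(g^2 + 4*g) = g^2*(g - 1)*(g + 4)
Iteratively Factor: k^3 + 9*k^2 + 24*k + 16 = (k + 4)*(k^2 + 5*k + 4) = (k + 4)^2*(k + 1)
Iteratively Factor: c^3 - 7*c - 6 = (c + 2)*(c^2 - 2*c - 3) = (c + 1)*(c + 2)*(c - 3)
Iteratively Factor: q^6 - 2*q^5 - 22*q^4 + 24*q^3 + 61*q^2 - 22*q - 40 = (q - 1)*(q^5 - q^4 - 23*q^3 + q^2 + 62*q + 40) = (q - 2)*(q - 1)*(q^4 + q^3 - 21*q^2 - 41*q - 20) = (q - 2)*(q - 1)*(q + 4)*(q^3 - 3*q^2 - 9*q - 5) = (q - 5)*(q - 2)*(q - 1)*(q + 4)*(q^2 + 2*q + 1) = (q - 5)*(q - 2)*(q - 1)*(q + 1)*(q + 4)*(q + 1)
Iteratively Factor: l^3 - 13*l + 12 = (l + 4)*(l^2 - 4*l + 3) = (l - 1)*(l + 4)*(l - 3)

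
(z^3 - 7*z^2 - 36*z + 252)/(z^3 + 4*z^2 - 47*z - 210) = (z - 6)/(z + 5)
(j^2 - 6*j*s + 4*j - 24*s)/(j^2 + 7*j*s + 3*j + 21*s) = (j^2 - 6*j*s + 4*j - 24*s)/(j^2 + 7*j*s + 3*j + 21*s)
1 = 1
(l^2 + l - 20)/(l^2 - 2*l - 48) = (-l^2 - l + 20)/(-l^2 + 2*l + 48)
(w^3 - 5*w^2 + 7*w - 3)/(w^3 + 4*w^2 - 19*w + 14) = (w^2 - 4*w + 3)/(w^2 + 5*w - 14)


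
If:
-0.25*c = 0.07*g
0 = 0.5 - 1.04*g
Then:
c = -0.13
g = 0.48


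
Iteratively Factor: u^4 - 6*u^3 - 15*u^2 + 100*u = (u - 5)*(u^3 - u^2 - 20*u) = u*(u - 5)*(u^2 - u - 20) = u*(u - 5)*(u + 4)*(u - 5)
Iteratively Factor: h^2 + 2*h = (h)*(h + 2)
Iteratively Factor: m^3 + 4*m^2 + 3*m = (m + 3)*(m^2 + m) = (m + 1)*(m + 3)*(m)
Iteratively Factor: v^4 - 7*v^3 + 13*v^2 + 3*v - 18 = (v - 2)*(v^3 - 5*v^2 + 3*v + 9) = (v - 3)*(v - 2)*(v^2 - 2*v - 3) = (v - 3)^2*(v - 2)*(v + 1)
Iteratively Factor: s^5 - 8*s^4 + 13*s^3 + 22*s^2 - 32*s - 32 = (s - 2)*(s^4 - 6*s^3 + s^2 + 24*s + 16) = (s - 2)*(s + 1)*(s^3 - 7*s^2 + 8*s + 16) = (s - 4)*(s - 2)*(s + 1)*(s^2 - 3*s - 4) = (s - 4)^2*(s - 2)*(s + 1)*(s + 1)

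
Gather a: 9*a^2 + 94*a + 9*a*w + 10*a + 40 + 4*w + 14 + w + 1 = 9*a^2 + a*(9*w + 104) + 5*w + 55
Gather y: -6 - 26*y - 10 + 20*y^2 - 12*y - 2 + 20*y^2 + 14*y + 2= 40*y^2 - 24*y - 16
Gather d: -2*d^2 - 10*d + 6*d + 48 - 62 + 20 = -2*d^2 - 4*d + 6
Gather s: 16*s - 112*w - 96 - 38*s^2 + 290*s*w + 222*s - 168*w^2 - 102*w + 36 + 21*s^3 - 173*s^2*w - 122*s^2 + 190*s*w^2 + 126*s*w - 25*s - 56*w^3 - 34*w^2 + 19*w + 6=21*s^3 + s^2*(-173*w - 160) + s*(190*w^2 + 416*w + 213) - 56*w^3 - 202*w^2 - 195*w - 54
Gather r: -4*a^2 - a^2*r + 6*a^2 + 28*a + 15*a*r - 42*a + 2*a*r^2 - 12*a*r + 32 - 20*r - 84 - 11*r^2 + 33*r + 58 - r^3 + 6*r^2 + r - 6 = 2*a^2 - 14*a - r^3 + r^2*(2*a - 5) + r*(-a^2 + 3*a + 14)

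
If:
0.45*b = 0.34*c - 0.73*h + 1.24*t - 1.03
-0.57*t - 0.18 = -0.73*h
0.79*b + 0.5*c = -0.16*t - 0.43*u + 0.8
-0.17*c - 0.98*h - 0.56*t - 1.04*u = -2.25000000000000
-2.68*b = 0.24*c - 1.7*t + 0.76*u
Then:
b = -5.02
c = 5.31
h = -3.08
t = -4.26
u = 6.49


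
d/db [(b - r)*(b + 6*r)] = 2*b + 5*r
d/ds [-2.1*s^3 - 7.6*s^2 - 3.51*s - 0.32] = -6.3*s^2 - 15.2*s - 3.51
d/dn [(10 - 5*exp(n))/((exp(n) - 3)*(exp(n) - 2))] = 5*exp(n)/(exp(n) - 3)^2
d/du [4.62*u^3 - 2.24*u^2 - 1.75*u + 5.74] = 13.86*u^2 - 4.48*u - 1.75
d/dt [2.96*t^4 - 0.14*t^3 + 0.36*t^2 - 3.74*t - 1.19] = 11.84*t^3 - 0.42*t^2 + 0.72*t - 3.74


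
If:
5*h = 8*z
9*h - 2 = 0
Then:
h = 2/9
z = 5/36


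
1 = 1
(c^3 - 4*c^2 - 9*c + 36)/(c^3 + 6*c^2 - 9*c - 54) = (c - 4)/(c + 6)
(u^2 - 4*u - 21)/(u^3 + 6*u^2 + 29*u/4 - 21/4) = 4*(u - 7)/(4*u^2 + 12*u - 7)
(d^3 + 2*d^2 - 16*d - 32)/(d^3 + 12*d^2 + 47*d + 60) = (d^2 - 2*d - 8)/(d^2 + 8*d + 15)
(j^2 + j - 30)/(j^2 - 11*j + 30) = (j + 6)/(j - 6)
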